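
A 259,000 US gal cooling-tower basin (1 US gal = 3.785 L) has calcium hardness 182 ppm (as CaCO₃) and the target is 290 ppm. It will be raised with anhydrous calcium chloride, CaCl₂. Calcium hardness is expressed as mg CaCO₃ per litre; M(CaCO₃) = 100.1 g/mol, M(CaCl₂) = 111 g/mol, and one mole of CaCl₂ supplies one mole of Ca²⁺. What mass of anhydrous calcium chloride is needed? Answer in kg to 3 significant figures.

117 kg

Volume: 259,000 US gal × 3.785 L/gal = 980,315 L.
Hardness to add: (290 − 182) = 108 mg/L as CaCO₃ × 980,315 L = 105,900 g as CaCO₃.
Moles of Ca²⁺ (1 mol Ca²⁺ ≡ 1 mol CaCO₃): 105,900 / 100.1 g/mol = 1058 mol.
Mass of CaCl₂: 1058 × 111 = 117,400 g.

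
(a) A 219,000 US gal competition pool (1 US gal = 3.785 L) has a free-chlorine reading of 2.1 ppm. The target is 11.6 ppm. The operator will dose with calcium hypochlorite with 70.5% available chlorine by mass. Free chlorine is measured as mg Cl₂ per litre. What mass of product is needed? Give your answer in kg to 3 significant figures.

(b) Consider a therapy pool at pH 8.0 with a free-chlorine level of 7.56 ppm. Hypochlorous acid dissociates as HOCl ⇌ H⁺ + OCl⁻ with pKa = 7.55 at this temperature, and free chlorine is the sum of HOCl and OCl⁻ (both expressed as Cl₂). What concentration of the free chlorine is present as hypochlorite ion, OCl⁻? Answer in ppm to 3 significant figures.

(a) 11.2 kg; (b) 5.58 ppm

(a) Volume: 219,000 US gal × 3.785 L/gal = 828,915 L.
(a) Chlorine deficit: 11.6 − 2.1 = 9.5 ppm = 9.5 mg/L as Cl₂.
(a) Cl₂ equivalent needed: 9.5 mg/L × 828,915 L = 7,875,000 mg = 7875 g.
(a) Product at 70.5% available chlorine: 7875 / 0.705 = 11,170 g.

(b) [OCl⁻]/[HOCl] = 10^(pH − pKa) = 10^(8.0 − 7.55) = 10^0.45 = 2.818.
(b) Fraction as HOCl = 1 / (1 + 2.818) = 0.2619.
(b) OCl⁻ = (1 − 0.2619) × 7.56 ppm = 5.58 ppm.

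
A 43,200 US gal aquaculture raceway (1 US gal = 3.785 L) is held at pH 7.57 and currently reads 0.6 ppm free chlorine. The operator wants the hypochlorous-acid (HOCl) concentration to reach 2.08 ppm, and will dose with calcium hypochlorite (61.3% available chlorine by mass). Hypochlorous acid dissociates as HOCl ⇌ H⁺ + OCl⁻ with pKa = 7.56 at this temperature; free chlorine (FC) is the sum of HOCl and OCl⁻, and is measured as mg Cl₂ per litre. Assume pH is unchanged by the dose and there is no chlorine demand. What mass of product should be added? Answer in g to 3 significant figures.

Volume: 43,200 US gal × 3.785 L/gal = 163,512 L.
[OCl⁻]/[HOCl] = 10^(pH − pKa) = 10^(7.57 − 7.56) = 1.023; fraction as HOCl = 1/(1 + 1.023) = 0.4942.
Free chlorine required for 2.08 ppm HOCl: 2.08 / 0.4942 = 4.208 ppm.
FC to add: 4.208 − 0.6 = 3.608 mg/L as Cl₂.
Cl₂ equivalent: 3.608 mg/L × 163,512 L = 590 g.
Product at 61.3% available Cl: 590 / 0.613 = 962.5 g.

963 g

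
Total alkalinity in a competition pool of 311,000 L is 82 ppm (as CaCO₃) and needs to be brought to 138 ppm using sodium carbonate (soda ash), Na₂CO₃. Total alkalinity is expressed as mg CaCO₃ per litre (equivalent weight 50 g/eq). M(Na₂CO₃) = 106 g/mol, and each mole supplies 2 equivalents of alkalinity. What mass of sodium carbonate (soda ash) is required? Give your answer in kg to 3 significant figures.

Alkalinity to add: (138 − 82) = 56 mg/L as CaCO₃ × 311,000 L = 17,420 g as CaCO₃.
Equivalents: 17,420 g ÷ 50 g/eq = 348.3 eq.
Each mole of Na₂CO₃ supplies 2 eq, so 348.3 / 2 = 174.2 mol.
Mass: 174.2 mol × 106 g/mol = 18,460 g.

18.5 kg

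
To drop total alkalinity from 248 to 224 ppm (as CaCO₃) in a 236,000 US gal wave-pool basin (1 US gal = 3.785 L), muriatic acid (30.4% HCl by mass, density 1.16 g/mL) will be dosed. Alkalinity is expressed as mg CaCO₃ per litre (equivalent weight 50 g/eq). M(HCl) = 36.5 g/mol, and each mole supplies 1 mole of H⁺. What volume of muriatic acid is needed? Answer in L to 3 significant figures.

44.4 L

Volume: 236,000 US gal × 3.785 L/gal = 893,260 L.
Alkalinity to neutralize: (248 − 224) = 24 mg/L as CaCO₃ × 893,260 L = 21,440 g as CaCO₃.
Equivalents of H⁺ required: 21,440 ÷ 50 g/eq = 428.8 eq = 428.8 mol HCl.
Mass of HCl: 428.8 × 36.5 = 15,650 g.
Mass of 30.4% solution: 15,650 / 0.304 = 51,480 g.
Volume: 51,480 g ÷ 1.16 g/mL = 44,380 mL.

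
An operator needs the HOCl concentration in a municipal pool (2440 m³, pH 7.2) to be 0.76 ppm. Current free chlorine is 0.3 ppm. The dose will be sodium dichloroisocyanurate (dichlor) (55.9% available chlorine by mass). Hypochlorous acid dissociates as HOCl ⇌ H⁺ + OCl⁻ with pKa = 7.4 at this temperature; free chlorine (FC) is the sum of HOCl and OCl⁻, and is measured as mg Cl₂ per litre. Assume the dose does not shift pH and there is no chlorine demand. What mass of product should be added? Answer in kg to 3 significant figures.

4.10 kg

Volume: 2440 m³ = 2,440,000 L.
[OCl⁻]/[HOCl] = 10^(pH − pKa) = 10^(7.2 − 7.4) = 0.631; fraction as HOCl = 1/(1 + 0.631) = 0.6131.
Free chlorine required for 0.76 ppm HOCl: 0.76 / 0.6131 = 1.24 ppm.
FC to add: 1.24 − 0.3 = 0.9395 mg/L as Cl₂.
Cl₂ equivalent: 0.9395 mg/L × 2,440,000 L = 2292 g.
Product at 55.9% available Cl: 2292 / 0.559 = 4101 g.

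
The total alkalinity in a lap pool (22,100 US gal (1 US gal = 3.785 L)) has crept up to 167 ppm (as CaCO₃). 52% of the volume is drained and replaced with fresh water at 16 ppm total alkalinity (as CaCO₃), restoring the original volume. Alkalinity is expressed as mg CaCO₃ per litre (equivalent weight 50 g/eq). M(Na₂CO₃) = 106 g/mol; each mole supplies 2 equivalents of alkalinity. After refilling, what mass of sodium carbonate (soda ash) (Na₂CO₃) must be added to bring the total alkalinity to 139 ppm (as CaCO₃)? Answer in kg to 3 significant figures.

4.48 kg

Volume: 22,100 US gal × 3.785 L/gal = 83,648 L.
After draining 52% and refilling: 167 × 0.48 + 16 × 0.52 = 88.48 ppm.
Deficit to target: 139 − 88.48 = 50.52 mg/L.
As CaCO₃: 50.52 mg/L × 83,648 L = 4226 g; ÷ 50 g/eq ÷ 2 = 42.26 mol Na₂CO₃.
Mass: 42.26 × 106 = 4479 g.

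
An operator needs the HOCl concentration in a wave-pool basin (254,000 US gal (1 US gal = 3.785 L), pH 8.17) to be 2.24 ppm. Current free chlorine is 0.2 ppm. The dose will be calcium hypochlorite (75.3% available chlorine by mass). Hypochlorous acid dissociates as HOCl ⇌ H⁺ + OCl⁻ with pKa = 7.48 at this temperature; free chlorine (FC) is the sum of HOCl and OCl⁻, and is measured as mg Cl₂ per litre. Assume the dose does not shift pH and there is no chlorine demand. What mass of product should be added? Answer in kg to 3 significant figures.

Volume: 254,000 US gal × 3.785 L/gal = 961,390 L.
[OCl⁻]/[HOCl] = 10^(pH − pKa) = 10^(8.17 − 7.48) = 4.898; fraction as HOCl = 1/(1 + 4.898) = 0.1696.
Free chlorine required for 2.24 ppm HOCl: 2.24 / 0.1696 = 13.21 ppm.
FC to add: 13.21 − 0.2 = 13.01 mg/L as Cl₂.
Cl₂ equivalent: 13.01 mg/L × 961,390 L = 12,510 g.
Product at 75.3% available Cl: 12,510 / 0.753 = 16,610 g.

16.6 kg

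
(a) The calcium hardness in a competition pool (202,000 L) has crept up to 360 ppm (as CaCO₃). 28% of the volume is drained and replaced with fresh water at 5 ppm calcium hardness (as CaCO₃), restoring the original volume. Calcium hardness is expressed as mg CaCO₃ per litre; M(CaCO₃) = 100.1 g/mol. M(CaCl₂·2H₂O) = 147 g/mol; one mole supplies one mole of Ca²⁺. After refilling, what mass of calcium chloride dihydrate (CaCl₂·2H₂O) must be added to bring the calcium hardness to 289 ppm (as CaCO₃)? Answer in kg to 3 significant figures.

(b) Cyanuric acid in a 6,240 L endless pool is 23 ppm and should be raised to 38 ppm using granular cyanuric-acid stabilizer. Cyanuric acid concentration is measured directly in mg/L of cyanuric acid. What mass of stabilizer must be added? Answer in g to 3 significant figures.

(a) 8.42 kg; (b) 93.6 g

(a) After draining 28% and refilling: 360 × 0.72 + 5 × 0.28 = 260.6 ppm.
(a) Deficit to target: 289 − 260.6 = 28.4 mg/L.
(a) As CaCO₃: 28.4 mg/L × 202,000 L = 5737 g; ÷ 100.1 = 57.31 mol Ca²⁺.
(a) Mass: 57.31 × 147 = 8425 g.

(b) CYA to add: (38 − 23) = 15 mg/L × 6,240 L = 93.6 g cyanuric acid.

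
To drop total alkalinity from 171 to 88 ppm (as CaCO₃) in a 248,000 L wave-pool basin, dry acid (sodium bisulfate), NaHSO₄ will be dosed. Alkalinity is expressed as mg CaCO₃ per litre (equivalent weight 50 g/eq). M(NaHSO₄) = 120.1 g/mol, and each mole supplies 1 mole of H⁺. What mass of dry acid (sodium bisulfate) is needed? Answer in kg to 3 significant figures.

49.4 kg

Alkalinity to neutralize: (171 − 88) = 83 mg/L as CaCO₃ × 248,000 L = 20,580 g as CaCO₃.
Equivalents of H⁺ required: 20,580 ÷ 50 g/eq = 411.7 eq = 411.7 mol NaHSO₄.
Mass of NaHSO₄: 411.7 × 120.1 = 49,440 g.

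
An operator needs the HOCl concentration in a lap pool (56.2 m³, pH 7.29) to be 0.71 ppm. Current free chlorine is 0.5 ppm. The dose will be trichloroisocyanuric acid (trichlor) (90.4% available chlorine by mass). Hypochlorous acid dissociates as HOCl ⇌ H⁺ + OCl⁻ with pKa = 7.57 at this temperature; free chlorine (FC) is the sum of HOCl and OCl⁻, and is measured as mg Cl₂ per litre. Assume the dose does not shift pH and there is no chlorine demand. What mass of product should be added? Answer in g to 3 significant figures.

Volume: 56.2 m³ = 56,200 L.
[OCl⁻]/[HOCl] = 10^(pH − pKa) = 10^(7.29 − 7.57) = 0.5248; fraction as HOCl = 1/(1 + 0.5248) = 0.6558.
Free chlorine required for 0.71 ppm HOCl: 0.71 / 0.6558 = 1.083 ppm.
FC to add: 1.083 − 0.5 = 0.5826 mg/L as Cl₂.
Cl₂ equivalent: 0.5826 mg/L × 56,200 L = 32.74 g.
Product at 90.4% available Cl: 32.74 / 0.904 = 36.22 g.

36.2 g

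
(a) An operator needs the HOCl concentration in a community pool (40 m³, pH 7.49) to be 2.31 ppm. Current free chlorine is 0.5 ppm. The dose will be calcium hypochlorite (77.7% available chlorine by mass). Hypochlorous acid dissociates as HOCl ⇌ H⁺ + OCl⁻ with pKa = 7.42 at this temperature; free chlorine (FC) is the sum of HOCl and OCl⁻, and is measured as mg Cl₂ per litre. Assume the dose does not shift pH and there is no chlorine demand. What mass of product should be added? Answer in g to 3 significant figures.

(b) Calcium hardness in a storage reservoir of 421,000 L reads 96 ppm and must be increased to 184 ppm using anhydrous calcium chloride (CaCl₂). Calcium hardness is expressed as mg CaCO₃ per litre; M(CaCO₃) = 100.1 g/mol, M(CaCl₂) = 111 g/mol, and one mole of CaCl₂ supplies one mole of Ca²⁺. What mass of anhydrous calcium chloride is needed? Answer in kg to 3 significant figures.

(a) Volume: 40 m³ = 40,000 L.
(a) [OCl⁻]/[HOCl] = 10^(pH − pKa) = 10^(7.49 − 7.42) = 1.175; fraction as HOCl = 1/(1 + 1.175) = 0.4598.
(a) Free chlorine required for 2.31 ppm HOCl: 2.31 / 0.4598 = 5.024 ppm.
(a) FC to add: 5.024 − 0.5 = 4.524 mg/L as Cl₂.
(a) Cl₂ equivalent: 4.524 mg/L × 40,000 L = 181 g.
(a) Product at 77.7% available Cl: 181 / 0.777 = 232.9 g.

(b) Hardness to add: (184 − 96) = 88 mg/L as CaCO₃ × 421,000 L = 37,050 g as CaCO₃.
(b) Moles of Ca²⁺ (1 mol Ca²⁺ ≡ 1 mol CaCO₃): 37,050 / 100.1 g/mol = 370.1 mol.
(b) Mass of CaCl₂: 370.1 × 111 = 41,080 g.

(a) 233 g; (b) 41.1 kg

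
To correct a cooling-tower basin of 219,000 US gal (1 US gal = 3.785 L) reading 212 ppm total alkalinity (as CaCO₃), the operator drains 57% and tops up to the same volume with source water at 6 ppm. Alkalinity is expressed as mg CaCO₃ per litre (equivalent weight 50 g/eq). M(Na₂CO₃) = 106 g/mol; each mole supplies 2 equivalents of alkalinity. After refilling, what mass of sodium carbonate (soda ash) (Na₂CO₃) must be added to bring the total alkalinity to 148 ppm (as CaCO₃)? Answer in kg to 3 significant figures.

46.9 kg

Volume: 219,000 US gal × 3.785 L/gal = 828,915 L.
After draining 57% and refilling: 212 × 0.43 + 6 × 0.57 = 94.58 ppm.
Deficit to target: 148 − 94.58 = 53.42 mg/L.
As CaCO₃: 53.42 mg/L × 828,915 L = 44,280 g; ÷ 50 g/eq ÷ 2 = 442.8 mol Na₂CO₃.
Mass: 442.8 × 106 = 46,940 g.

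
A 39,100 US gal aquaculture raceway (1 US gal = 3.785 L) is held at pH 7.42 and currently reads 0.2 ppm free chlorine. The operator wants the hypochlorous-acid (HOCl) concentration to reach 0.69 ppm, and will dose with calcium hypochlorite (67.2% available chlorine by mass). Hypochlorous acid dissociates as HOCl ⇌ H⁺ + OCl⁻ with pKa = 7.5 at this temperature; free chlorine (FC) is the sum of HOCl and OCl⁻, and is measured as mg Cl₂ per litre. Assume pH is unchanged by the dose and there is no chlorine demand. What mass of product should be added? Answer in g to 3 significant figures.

234 g

Volume: 39,100 US gal × 3.785 L/gal = 147,994 L.
[OCl⁻]/[HOCl] = 10^(pH − pKa) = 10^(7.42 − 7.5) = 0.8318; fraction as HOCl = 1/(1 + 0.8318) = 0.5459.
Free chlorine required for 0.69 ppm HOCl: 0.69 / 0.5459 = 1.264 ppm.
FC to add: 1.264 − 0.2 = 1.064 mg/L as Cl₂.
Cl₂ equivalent: 1.064 mg/L × 147,994 L = 157.5 g.
Product at 67.2% available Cl: 157.5 / 0.672 = 234.3 g.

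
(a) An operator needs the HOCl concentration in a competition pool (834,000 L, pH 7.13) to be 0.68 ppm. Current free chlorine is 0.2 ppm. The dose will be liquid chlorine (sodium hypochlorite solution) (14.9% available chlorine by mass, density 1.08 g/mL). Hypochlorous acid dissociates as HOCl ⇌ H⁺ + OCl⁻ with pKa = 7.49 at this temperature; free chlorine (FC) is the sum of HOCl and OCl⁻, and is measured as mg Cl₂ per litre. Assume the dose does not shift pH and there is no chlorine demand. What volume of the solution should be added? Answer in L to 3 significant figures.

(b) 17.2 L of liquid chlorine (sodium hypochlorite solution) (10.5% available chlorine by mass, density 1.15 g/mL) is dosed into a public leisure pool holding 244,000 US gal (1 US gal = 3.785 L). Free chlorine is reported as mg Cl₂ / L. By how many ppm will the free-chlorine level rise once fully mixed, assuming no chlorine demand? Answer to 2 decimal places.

(a) [OCl⁻]/[HOCl] = 10^(pH − pKa) = 10^(7.13 − 7.49) = 0.4365; fraction as HOCl = 1/(1 + 0.4365) = 0.6961.
(a) Free chlorine required for 0.68 ppm HOCl: 0.68 / 0.6961 = 0.9768 ppm.
(a) FC to add: 0.9768 − 0.2 = 0.7768 mg/L as Cl₂.
(a) Cl₂ equivalent: 0.7768 mg/L × 834,000 L = 647.9 g.
(a) Product at 14.9% available Cl: 647.9 / 0.149 = 4348 g.
(a) Volume: 4348 g ÷ 1.08 g/mL = 4026 mL.

(b) Volume: 244,000 US gal × 3.785 L/gal = 923,540 L.
(b) Mass of solution: 17.2 L × 1000 mL/L × 1.15 g/mL = 19,780 g.
(b) Available chlorine delivered: 19,780 g × 0.105 = 2077 g as Cl₂.
(b) Concentration rise: 2077 g / 923,540 L = 2.249 mg/L = 2.25 ppm.

(a) 4.03 L; (b) 2.25 ppm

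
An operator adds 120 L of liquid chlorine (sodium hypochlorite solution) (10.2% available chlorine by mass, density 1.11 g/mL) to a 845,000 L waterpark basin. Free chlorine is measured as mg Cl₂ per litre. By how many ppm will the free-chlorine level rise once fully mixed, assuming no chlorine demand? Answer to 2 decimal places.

Mass of solution: 120 L × 1000 mL/L × 1.11 g/mL = 133,200 g.
Available chlorine delivered: 133,200 g × 0.102 = 13,590 g as Cl₂.
Concentration rise: 13,590 g / 845,000 L = 16.08 mg/L = 16.08 ppm.

16.08 ppm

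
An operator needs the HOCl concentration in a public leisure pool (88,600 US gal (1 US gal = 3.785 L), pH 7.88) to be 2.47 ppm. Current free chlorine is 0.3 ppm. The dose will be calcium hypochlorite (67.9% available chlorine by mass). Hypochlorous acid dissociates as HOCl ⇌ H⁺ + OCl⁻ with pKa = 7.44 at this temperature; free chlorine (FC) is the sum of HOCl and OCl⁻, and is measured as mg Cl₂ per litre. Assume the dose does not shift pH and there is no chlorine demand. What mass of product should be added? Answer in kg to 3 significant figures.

Volume: 88,600 US gal × 3.785 L/gal = 335,351 L.
[OCl⁻]/[HOCl] = 10^(pH − pKa) = 10^(7.88 − 7.44) = 2.754; fraction as HOCl = 1/(1 + 2.754) = 0.2664.
Free chlorine required for 2.47 ppm HOCl: 2.47 / 0.2664 = 9.273 ppm.
FC to add: 9.273 − 0.3 = 8.973 mg/L as Cl₂.
Cl₂ equivalent: 8.973 mg/L × 335,351 L = 3009 g.
Product at 67.9% available Cl: 3009 / 0.679 = 4432 g.

4.43 kg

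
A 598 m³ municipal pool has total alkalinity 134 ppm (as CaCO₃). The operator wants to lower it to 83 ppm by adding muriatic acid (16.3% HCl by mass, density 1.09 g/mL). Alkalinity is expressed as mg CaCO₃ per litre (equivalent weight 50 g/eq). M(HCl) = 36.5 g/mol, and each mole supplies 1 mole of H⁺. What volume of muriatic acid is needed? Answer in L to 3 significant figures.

Volume: 598 m³ = 598,000 L.
Alkalinity to neutralize: (134 − 83) = 51 mg/L as CaCO₃ × 598,000 L = 30,500 g as CaCO₃.
Equivalents of H⁺ required: 30,500 ÷ 50 g/eq = 610 eq = 610 mol HCl.
Mass of HCl: 610 × 36.5 = 22,260 g.
Mass of 16.3% solution: 22,260 / 0.163 = 136,600 g.
Volume: 136,600 g ÷ 1.09 g/mL = 125,300 mL.

125 L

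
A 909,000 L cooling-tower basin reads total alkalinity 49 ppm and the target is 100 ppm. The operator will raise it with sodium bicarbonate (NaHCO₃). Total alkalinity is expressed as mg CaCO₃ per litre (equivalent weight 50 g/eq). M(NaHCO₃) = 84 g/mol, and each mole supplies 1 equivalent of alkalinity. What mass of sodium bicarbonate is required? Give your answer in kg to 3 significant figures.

Alkalinity to add: (100 − 49) = 51 mg/L as CaCO₃ × 909,000 L = 46,360 g as CaCO₃.
Equivalents: 46,360 g ÷ 50 g/eq = 927.2 eq.
NaHCO₃ supplies 1 eq per mole → 927.2 mol.
Mass: 927.2 mol × 84 g/mol = 77,880 g.

77.9 kg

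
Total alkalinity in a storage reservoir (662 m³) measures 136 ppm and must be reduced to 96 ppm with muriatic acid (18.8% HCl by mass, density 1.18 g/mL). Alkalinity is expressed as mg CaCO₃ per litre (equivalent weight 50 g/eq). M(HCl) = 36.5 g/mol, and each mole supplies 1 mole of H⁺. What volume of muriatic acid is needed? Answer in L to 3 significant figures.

Volume: 662 m³ = 662,000 L.
Alkalinity to neutralize: (136 − 96) = 40 mg/L as CaCO₃ × 662,000 L = 26,480 g as CaCO₃.
Equivalents of H⁺ required: 26,480 ÷ 50 g/eq = 529.6 eq = 529.6 mol HCl.
Mass of HCl: 529.6 × 36.5 = 19,330 g.
Mass of 18.8% solution: 19,330 / 0.188 = 102,800 g.
Volume: 102,800 g ÷ 1.18 g/mL = 87,140 mL.

87.1 L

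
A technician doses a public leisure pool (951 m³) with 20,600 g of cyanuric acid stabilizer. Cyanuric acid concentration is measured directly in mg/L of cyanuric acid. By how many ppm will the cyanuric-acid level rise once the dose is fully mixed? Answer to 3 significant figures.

21.7 ppm

Volume: 951 m³ = 951,000 L.
Rise: 20,600 g / 951,000 L × 1000 = 21.66 mg/L.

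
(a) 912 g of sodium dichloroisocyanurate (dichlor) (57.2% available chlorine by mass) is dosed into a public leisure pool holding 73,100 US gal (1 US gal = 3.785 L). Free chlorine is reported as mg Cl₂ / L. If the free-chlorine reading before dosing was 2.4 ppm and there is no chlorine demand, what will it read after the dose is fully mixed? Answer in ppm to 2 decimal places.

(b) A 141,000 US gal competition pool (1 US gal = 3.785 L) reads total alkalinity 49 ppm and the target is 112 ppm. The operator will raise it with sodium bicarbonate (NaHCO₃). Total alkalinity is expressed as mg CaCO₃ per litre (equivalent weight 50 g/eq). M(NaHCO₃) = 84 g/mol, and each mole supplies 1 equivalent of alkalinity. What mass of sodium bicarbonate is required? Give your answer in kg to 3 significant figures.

(a) 4.29 ppm; (b) 56.5 kg

(a) Volume: 73,100 US gal × 3.785 L/gal = 276,684 L.
(a) Available chlorine delivered: 912 g × 0.572 = 521.7 g as Cl₂.
(a) Concentration rise: 521.7 g / 276,684 L = 1.885 mg/L = 1.89 ppm.
(a) Final FC: 2.4 + 1.89 = 4.29 ppm.

(b) Volume: 141,000 US gal × 3.785 L/gal = 533,685 L.
(b) Alkalinity to add: (112 − 49) = 63 mg/L as CaCO₃ × 533,685 L = 33,620 g as CaCO₃.
(b) Equivalents: 33,620 g ÷ 50 g/eq = 672.4 eq.
(b) NaHCO₃ supplies 1 eq per mole → 672.4 mol.
(b) Mass: 672.4 mol × 84 g/mol = 56,490 g.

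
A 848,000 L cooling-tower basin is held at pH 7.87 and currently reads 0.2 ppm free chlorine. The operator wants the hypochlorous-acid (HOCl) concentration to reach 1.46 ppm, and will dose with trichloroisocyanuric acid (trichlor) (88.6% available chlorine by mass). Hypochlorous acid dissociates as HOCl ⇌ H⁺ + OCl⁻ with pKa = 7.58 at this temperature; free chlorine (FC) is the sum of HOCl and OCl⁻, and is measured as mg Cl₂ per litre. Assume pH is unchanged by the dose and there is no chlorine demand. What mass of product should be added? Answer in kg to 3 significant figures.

[OCl⁻]/[HOCl] = 10^(pH − pKa) = 10^(7.87 − 7.58) = 1.95; fraction as HOCl = 1/(1 + 1.95) = 0.339.
Free chlorine required for 1.46 ppm HOCl: 1.46 / 0.339 = 4.307 ppm.
FC to add: 4.307 − 0.2 = 4.107 mg/L as Cl₂.
Cl₂ equivalent: 4.107 mg/L × 848,000 L = 3483 g.
Product at 88.6% available Cl: 3483 / 0.886 = 3931 g.

3.93 kg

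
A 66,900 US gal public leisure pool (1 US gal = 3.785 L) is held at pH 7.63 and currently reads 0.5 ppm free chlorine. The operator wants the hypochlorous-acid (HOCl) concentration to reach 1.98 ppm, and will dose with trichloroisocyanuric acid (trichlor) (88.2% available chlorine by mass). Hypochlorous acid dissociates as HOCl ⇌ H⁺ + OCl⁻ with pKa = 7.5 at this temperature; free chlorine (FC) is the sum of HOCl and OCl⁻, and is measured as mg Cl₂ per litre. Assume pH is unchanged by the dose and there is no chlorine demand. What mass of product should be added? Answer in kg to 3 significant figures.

Volume: 66,900 US gal × 3.785 L/gal = 253,216 L.
[OCl⁻]/[HOCl] = 10^(pH − pKa) = 10^(7.63 − 7.5) = 1.349; fraction as HOCl = 1/(1 + 1.349) = 0.4257.
Free chlorine required for 1.98 ppm HOCl: 1.98 / 0.4257 = 4.651 ppm.
FC to add: 4.651 − 0.5 = 4.151 mg/L as Cl₂.
Cl₂ equivalent: 4.151 mg/L × 253,216 L = 1051 g.
Product at 88.2% available Cl: 1051 / 0.882 = 1192 g.

1.19 kg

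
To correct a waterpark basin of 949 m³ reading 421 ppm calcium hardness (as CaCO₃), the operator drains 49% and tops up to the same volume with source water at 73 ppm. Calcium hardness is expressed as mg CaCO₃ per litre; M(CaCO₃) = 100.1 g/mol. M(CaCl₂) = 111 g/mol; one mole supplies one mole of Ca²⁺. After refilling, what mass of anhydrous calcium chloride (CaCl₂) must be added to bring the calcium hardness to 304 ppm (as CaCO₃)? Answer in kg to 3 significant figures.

56.3 kg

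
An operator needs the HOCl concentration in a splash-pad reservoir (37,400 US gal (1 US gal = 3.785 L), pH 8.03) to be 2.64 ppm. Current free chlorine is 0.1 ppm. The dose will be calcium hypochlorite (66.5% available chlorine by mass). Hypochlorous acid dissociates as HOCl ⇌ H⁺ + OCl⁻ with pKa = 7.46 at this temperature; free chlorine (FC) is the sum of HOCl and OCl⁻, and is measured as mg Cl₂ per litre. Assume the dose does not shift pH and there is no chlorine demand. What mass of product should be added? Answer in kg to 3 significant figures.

Volume: 37,400 US gal × 3.785 L/gal = 141,559 L.
[OCl⁻]/[HOCl] = 10^(pH − pKa) = 10^(8.03 − 7.46) = 3.715; fraction as HOCl = 1/(1 + 3.715) = 0.2121.
Free chlorine required for 2.64 ppm HOCl: 2.64 / 0.2121 = 12.45 ppm.
FC to add: 12.45 − 0.1 = 12.35 mg/L as Cl₂.
Cl₂ equivalent: 12.35 mg/L × 141,559 L = 1748 g.
Product at 66.5% available Cl: 1748 / 0.665 = 2629 g.

2.63 kg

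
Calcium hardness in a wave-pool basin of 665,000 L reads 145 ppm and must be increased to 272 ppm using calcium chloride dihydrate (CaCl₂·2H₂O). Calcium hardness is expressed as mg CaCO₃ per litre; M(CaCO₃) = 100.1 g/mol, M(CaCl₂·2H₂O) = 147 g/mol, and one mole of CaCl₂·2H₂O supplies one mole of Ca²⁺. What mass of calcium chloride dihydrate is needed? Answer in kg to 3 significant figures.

124 kg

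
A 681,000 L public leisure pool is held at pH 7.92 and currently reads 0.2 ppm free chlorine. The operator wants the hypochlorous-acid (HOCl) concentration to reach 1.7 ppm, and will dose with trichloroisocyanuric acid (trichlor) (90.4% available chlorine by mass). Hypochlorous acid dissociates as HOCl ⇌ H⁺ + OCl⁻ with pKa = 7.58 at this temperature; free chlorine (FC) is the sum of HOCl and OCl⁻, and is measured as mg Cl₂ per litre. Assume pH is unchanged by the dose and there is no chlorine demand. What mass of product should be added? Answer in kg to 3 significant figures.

3.93 kg

[OCl⁻]/[HOCl] = 10^(pH − pKa) = 10^(7.92 − 7.58) = 2.188; fraction as HOCl = 1/(1 + 2.188) = 0.3137.
Free chlorine required for 1.7 ppm HOCl: 1.7 / 0.3137 = 5.419 ppm.
FC to add: 5.419 − 0.2 = 5.219 mg/L as Cl₂.
Cl₂ equivalent: 5.219 mg/L × 681,000 L = 3554 g.
Product at 90.4% available Cl: 3554 / 0.904 = 3932 g.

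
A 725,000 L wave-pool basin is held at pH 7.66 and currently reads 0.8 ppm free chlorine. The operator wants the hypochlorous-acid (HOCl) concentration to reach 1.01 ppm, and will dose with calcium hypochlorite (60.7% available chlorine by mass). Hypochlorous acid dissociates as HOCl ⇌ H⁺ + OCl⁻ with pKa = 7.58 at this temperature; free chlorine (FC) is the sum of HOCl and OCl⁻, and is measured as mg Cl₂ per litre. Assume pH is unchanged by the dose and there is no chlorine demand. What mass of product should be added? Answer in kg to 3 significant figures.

[OCl⁻]/[HOCl] = 10^(pH − pKa) = 10^(7.66 − 7.58) = 1.202; fraction as HOCl = 1/(1 + 1.202) = 0.4541.
Free chlorine required for 1.01 ppm HOCl: 1.01 / 0.4541 = 2.224 ppm.
FC to add: 2.224 − 0.8 = 1.424 mg/L as Cl₂.
Cl₂ equivalent: 1.424 mg/L × 725,000 L = 1033 g.
Product at 60.7% available Cl: 1033 / 0.607 = 1701 g.

1.70 kg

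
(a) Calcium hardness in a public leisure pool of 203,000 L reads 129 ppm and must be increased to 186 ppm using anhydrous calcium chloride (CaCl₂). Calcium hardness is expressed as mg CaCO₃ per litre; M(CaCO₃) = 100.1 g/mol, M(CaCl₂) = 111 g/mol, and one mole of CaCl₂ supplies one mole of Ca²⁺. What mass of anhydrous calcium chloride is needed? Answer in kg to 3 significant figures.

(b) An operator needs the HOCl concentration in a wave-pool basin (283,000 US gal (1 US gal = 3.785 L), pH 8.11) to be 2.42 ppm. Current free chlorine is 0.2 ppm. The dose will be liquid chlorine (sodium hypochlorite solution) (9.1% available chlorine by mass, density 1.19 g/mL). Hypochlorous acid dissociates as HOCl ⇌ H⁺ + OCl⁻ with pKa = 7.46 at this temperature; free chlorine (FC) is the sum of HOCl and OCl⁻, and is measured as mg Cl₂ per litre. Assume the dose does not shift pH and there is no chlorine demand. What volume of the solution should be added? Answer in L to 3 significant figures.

(a) 12.8 kg; (b) 129 L

(a) Hardness to add: (186 − 129) = 57 mg/L as CaCO₃ × 203,000 L = 11,570 g as CaCO₃.
(a) Moles of Ca²⁺ (1 mol Ca²⁺ ≡ 1 mol CaCO₃): 11,570 / 100.1 g/mol = 115.6 mol.
(a) Mass of CaCl₂: 115.6 × 111 = 12,830 g.

(b) Volume: 283,000 US gal × 3.785 L/gal = 1,071,155 L.
(b) [OCl⁻]/[HOCl] = 10^(pH − pKa) = 10^(8.11 − 7.46) = 4.467; fraction as HOCl = 1/(1 + 4.467) = 0.1829.
(b) Free chlorine required for 2.42 ppm HOCl: 2.42 / 0.1829 = 13.23 ppm.
(b) FC to add: 13.23 − 0.2 = 13.03 mg/L as Cl₂.
(b) Cl₂ equivalent: 13.03 mg/L × 1,071,155 L = 13,960 g.
(b) Product at 9.1% available Cl: 13,960 / 0.091 = 153,400 g.
(b) Volume: 153,400 g ÷ 1.19 g/mL = 128,900 mL.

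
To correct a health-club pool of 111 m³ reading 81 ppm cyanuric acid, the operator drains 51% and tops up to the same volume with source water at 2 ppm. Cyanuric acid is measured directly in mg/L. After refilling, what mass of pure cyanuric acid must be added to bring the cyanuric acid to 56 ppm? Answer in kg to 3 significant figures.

Volume: 111 m³ = 111,000 L.
After draining 51% and refilling: 81 × 0.49 + 2 × 0.51 = 40.71 ppm.
Deficit to target: 56 − 40.71 = 15.29 mg/L.
Mass: 15.29 mg/L × 111,000 L = 1697 g cyanuric acid.

1.70 kg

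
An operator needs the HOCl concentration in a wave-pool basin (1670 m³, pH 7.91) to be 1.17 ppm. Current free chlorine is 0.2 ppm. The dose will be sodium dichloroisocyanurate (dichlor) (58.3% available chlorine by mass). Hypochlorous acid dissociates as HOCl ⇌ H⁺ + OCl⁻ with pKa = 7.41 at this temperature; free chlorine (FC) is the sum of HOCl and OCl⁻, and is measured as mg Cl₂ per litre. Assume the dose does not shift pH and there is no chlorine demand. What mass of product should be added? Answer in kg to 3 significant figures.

13.4 kg

Volume: 1670 m³ = 1,670,000 L.
[OCl⁻]/[HOCl] = 10^(pH − pKa) = 10^(7.91 − 7.41) = 3.162; fraction as HOCl = 1/(1 + 3.162) = 0.2403.
Free chlorine required for 1.17 ppm HOCl: 1.17 / 0.2403 = 4.87 ppm.
FC to add: 4.87 − 0.2 = 4.67 mg/L as Cl₂.
Cl₂ equivalent: 4.67 mg/L × 1,670,000 L = 7799 g.
Product at 58.3% available Cl: 7799 / 0.583 = 13,380 g.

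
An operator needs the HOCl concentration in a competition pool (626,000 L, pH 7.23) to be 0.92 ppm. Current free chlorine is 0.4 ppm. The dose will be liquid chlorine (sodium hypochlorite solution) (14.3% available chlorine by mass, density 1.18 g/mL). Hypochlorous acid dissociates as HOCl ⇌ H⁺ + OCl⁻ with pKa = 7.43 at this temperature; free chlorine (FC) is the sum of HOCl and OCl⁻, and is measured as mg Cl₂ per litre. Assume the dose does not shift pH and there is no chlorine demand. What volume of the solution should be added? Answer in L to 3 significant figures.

[OCl⁻]/[HOCl] = 10^(pH − pKa) = 10^(7.23 − 7.43) = 0.631; fraction as HOCl = 1/(1 + 0.631) = 0.6131.
Free chlorine required for 0.92 ppm HOCl: 0.92 / 0.6131 = 1.5 ppm.
FC to add: 1.5 − 0.4 = 1.1 mg/L as Cl₂.
Cl₂ equivalent: 1.1 mg/L × 626,000 L = 688.9 g.
Product at 14.3% available Cl: 688.9 / 0.143 = 4817 g.
Volume: 4817 g ÷ 1.18 g/mL = 4083 mL.

4.08 L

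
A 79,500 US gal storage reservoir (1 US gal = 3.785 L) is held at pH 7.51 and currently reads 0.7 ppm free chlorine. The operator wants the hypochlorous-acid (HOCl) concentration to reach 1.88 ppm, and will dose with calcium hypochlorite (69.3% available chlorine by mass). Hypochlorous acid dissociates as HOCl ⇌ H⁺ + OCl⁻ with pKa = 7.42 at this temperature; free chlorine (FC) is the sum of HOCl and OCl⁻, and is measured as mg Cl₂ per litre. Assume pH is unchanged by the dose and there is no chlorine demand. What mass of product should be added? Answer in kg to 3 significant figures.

1.52 kg

Volume: 79,500 US gal × 3.785 L/gal = 300,908 L.
[OCl⁻]/[HOCl] = 10^(pH − pKa) = 10^(7.51 − 7.42) = 1.23; fraction as HOCl = 1/(1 + 1.23) = 0.4484.
Free chlorine required for 1.88 ppm HOCl: 1.88 / 0.4484 = 4.193 ppm.
FC to add: 4.193 − 0.7 = 3.493 mg/L as Cl₂.
Cl₂ equivalent: 3.493 mg/L × 300,908 L = 1051 g.
Product at 69.3% available Cl: 1051 / 0.693 = 1517 g.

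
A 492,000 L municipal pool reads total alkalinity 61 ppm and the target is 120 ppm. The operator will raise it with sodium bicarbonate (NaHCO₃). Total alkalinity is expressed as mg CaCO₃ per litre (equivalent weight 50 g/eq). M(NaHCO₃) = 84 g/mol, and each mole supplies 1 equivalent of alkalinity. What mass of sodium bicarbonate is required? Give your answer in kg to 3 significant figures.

48.8 kg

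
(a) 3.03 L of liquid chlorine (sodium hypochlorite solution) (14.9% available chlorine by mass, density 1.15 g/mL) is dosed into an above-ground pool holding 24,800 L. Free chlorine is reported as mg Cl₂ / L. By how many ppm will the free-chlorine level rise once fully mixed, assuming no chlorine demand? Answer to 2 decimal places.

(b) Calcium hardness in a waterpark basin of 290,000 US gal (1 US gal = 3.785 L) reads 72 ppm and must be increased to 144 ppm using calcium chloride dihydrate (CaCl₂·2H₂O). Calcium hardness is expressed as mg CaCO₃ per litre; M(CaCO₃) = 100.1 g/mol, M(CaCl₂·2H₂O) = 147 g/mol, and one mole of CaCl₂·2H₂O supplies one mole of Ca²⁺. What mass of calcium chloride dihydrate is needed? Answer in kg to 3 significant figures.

(a) Mass of solution: 3.03 L × 1000 mL/L × 1.15 g/mL = 3484 g.
(a) Available chlorine delivered: 3484 g × 0.149 = 519.2 g as Cl₂.
(a) Concentration rise: 519.2 g / 24,800 L = 20.94 mg/L = 20.94 ppm.

(b) Volume: 290,000 US gal × 3.785 L/gal = 1,097,650 L.
(b) Hardness to add: (144 − 72) = 72 mg/L as CaCO₃ × 1,097,650 L = 79,030 g as CaCO₃.
(b) Moles of Ca²⁺ (1 mol Ca²⁺ ≡ 1 mol CaCO₃): 79,030 / 100.1 g/mol = 789.5 mol.
(b) Mass of CaCl₂·2H₂O: 789.5 × 147 = 116,100 g.

(a) 20.94 ppm; (b) 116 kg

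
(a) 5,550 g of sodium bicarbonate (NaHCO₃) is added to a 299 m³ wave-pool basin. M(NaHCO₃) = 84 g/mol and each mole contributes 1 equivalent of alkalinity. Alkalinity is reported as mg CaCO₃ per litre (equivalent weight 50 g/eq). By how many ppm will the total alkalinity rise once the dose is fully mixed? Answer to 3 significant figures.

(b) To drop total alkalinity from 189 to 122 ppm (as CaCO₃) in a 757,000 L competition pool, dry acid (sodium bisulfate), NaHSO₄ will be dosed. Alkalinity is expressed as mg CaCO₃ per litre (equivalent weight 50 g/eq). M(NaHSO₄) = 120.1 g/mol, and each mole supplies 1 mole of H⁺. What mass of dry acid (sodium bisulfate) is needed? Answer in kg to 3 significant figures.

(a) Volume: 299 m³ = 299,000 L.
(a) Moles of NaHCO₃: 5,550 g ÷ 84 g/mol = 66.07 mol → 66.07 eq of alkalinity.
(a) As CaCO₃: 66.07 eq × 50 g/eq = 3304 g.
(a) Rise: 3304 g / 299,000 L × 1000 = 11.05 mg/L.

(b) Alkalinity to neutralize: (189 − 122) = 67 mg/L as CaCO₃ × 757,000 L = 50,720 g as CaCO₃.
(b) Equivalents of H⁺ required: 50,720 ÷ 50 g/eq = 1014 eq = 1014 mol NaHSO₄.
(b) Mass of NaHSO₄: 1014 × 120.1 = 121,800 g.

(a) 11.0 ppm; (b) 122 kg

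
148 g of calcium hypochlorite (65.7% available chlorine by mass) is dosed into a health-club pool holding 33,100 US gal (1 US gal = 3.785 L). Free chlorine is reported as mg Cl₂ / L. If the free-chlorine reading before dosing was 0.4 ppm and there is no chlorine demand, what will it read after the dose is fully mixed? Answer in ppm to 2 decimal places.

1.18 ppm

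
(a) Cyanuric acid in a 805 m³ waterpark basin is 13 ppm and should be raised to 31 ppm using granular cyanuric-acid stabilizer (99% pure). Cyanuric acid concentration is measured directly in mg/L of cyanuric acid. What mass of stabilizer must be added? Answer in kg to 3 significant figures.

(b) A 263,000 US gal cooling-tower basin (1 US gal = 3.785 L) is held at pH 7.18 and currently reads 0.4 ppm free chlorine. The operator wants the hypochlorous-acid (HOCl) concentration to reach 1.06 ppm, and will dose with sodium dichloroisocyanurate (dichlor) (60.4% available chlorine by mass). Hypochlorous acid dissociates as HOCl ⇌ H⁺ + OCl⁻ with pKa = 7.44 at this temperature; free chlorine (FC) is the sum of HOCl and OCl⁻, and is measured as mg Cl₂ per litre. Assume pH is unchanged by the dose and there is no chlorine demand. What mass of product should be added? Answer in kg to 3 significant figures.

(a) Volume: 805 m³ = 805,000 L.
(a) CYA to add: (31 − 13) = 18 mg/L × 805,000 L = 14,490 g cyanuric acid.
(a) At 99% purity: 14,490 / 0.99 = 14,640 g product.

(b) Volume: 263,000 US gal × 3.785 L/gal = 995,455 L.
(b) [OCl⁻]/[HOCl] = 10^(pH − pKa) = 10^(7.18 − 7.44) = 0.5495; fraction as HOCl = 1/(1 + 0.5495) = 0.6454.
(b) Free chlorine required for 1.06 ppm HOCl: 1.06 / 0.6454 = 1.643 ppm.
(b) FC to add: 1.643 − 0.4 = 1.243 mg/L as Cl₂.
(b) Cl₂ equivalent: 1.243 mg/L × 995,455 L = 1237 g.
(b) Product at 60.4% available Cl: 1237 / 0.604 = 2048 g.

(a) 14.6 kg; (b) 2.05 kg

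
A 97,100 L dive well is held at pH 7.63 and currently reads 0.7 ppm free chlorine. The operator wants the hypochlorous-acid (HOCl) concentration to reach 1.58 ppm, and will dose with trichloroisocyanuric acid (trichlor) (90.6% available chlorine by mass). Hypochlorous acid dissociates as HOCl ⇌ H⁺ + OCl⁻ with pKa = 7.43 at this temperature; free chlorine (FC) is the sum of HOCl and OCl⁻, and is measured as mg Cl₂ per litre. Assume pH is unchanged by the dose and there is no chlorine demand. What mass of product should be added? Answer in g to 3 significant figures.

363 g

[OCl⁻]/[HOCl] = 10^(pH − pKa) = 10^(7.63 − 7.43) = 1.585; fraction as HOCl = 1/(1 + 1.585) = 0.3869.
Free chlorine required for 1.58 ppm HOCl: 1.58 / 0.3869 = 4.084 ppm.
FC to add: 4.084 − 0.7 = 3.384 mg/L as Cl₂.
Cl₂ equivalent: 3.384 mg/L × 97,100 L = 328.6 g.
Product at 90.6% available Cl: 328.6 / 0.906 = 362.7 g.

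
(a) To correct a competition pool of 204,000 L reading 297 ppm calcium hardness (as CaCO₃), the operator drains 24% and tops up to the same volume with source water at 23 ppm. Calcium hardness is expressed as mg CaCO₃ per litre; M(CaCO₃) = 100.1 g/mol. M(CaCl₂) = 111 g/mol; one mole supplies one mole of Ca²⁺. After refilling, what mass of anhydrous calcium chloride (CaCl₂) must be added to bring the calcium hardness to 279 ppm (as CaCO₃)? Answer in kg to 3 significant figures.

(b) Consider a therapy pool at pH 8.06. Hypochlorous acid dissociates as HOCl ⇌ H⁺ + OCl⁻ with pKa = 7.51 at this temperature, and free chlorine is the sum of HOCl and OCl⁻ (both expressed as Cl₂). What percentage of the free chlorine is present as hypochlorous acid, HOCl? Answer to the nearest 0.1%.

(a) 10.8 kg; (b) 22.0%

(a) After draining 24% and refilling: 297 × 0.76 + 23 × 0.24 = 231.24 ppm.
(a) Deficit to target: 279 − 231.24 = 47.76 mg/L.
(a) As CaCO₃: 47.76 mg/L × 204,000 L = 9743 g; ÷ 100.1 = 97.33 mol Ca²⁺.
(a) Mass: 97.33 × 111 = 10,800 g.

(b) [OCl⁻]/[HOCl] = 10^(pH − pKa) = 10^(8.06 − 7.51) = 10^0.55 = 3.548.
(b) Fraction as HOCl = 1 / (1 + 3.548) = 0.2199.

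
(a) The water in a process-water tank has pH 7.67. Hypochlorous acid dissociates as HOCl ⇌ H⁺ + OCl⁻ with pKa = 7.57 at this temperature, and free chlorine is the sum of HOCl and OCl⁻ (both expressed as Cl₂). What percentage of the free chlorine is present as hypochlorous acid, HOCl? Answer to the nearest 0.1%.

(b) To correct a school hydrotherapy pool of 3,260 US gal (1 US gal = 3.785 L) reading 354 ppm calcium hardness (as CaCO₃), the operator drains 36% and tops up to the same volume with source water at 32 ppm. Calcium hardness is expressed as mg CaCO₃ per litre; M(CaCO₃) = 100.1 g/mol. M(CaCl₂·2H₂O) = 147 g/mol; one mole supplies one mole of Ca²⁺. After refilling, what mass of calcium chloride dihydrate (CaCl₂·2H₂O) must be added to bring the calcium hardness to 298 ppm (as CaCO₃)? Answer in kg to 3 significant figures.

(a) [OCl⁻]/[HOCl] = 10^(pH − pKa) = 10^(7.67 − 7.57) = 10^0.10 = 1.259.
(a) Fraction as HOCl = 1 / (1 + 1.259) = 0.4427.

(b) Volume: 3,260 US gal × 3.785 L/gal = 12,339 L.
(b) After draining 36% and refilling: 354 × 0.64 + 32 × 0.36 = 238.08 ppm.
(b) Deficit to target: 298 − 238.08 = 59.92 mg/L.
(b) As CaCO₃: 59.92 mg/L × 12,339 L = 739.4 g; ÷ 100.1 = 7.386 mol Ca²⁺.
(b) Mass: 7.386 × 147 = 1086 g.

(a) 44.3%; (b) 1.09 kg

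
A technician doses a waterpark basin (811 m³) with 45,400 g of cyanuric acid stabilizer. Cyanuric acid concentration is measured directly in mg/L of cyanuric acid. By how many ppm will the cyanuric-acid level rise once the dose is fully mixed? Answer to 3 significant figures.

56.0 ppm

Volume: 811 m³ = 811,000 L.
Rise: 45,400 g / 811,000 L × 1000 = 55.98 mg/L.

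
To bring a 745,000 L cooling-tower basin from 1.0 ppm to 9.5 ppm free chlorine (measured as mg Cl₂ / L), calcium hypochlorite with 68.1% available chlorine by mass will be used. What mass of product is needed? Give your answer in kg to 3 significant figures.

Chlorine deficit: 9.5 − 1.0 = 8.5 ppm = 8.5 mg/L as Cl₂.
Cl₂ equivalent needed: 8.5 mg/L × 745,000 L = 6,332,000 mg = 6332 g.
Product at 68.1% available chlorine: 6332 / 0.681 = 9299 g.

9.30 kg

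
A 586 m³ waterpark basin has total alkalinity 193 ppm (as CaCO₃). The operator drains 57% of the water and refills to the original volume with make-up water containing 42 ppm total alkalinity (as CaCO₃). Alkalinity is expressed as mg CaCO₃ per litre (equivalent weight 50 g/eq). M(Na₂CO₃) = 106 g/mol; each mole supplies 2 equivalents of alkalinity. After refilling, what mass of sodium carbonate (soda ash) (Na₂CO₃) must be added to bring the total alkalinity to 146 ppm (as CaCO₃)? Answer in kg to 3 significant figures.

Volume: 586 m³ = 586,000 L.
After draining 57% and refilling: 193 × 0.43 + 42 × 0.57 = 106.93 ppm.
Deficit to target: 146 − 106.93 = 39.07 mg/L.
As CaCO₃: 39.07 mg/L × 586,000 L = 22,900 g; ÷ 50 g/eq ÷ 2 = 229 mol Na₂CO₃.
Mass: 229 × 106 = 24,270 g.

24.3 kg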